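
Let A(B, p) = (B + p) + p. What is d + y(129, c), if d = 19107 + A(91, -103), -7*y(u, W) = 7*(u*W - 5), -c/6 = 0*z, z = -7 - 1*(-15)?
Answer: 18997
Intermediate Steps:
z = 8 (z = -7 + 15 = 8)
c = 0 (c = -0*8 = -6*0 = 0)
y(u, W) = 5 - W*u (y(u, W) = -(u*W - 5) = -(W*u - 5) = -(-5 + W*u) = -(-35 + 7*W*u)/7 = 5 - W*u)
A(B, p) = B + 2*p
d = 18992 (d = 19107 + (91 + 2*(-103)) = 19107 + (91 - 206) = 19107 - 115 = 18992)
d + y(129, c) = 18992 + (5 - 1*0*129) = 18992 + (5 + 0) = 18992 + 5 = 18997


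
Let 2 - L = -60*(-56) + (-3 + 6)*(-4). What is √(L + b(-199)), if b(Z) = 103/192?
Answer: I*√1926987/24 ≈ 57.84*I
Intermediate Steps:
b(Z) = 103/192 (b(Z) = 103*(1/192) = 103/192)
L = -3346 (L = 2 - (-60*(-56) + (-3 + 6)*(-4)) = 2 - (3360 + 3*(-4)) = 2 - (3360 - 12) = 2 - 1*3348 = 2 - 3348 = -3346)
√(L + b(-199)) = √(-3346 + 103/192) = √(-642329/192) = I*√1926987/24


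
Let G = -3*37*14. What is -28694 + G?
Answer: -30248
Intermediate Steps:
G = -1554 (G = -111*14 = -1554)
-28694 + G = -28694 - 1554 = -30248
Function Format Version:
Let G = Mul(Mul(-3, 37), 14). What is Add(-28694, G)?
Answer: -30248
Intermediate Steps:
G = -1554 (G = Mul(-111, 14) = -1554)
Add(-28694, G) = Add(-28694, -1554) = -30248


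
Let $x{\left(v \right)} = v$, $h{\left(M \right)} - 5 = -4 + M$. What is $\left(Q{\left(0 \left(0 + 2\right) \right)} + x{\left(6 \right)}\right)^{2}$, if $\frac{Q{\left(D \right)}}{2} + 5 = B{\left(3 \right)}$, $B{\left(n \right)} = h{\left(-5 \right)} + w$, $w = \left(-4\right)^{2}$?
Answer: $400$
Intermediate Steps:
$h{\left(M \right)} = 1 + M$ ($h{\left(M \right)} = 5 + \left(-4 + M\right) = 1 + M$)
$w = 16$
$B{\left(n \right)} = 12$ ($B{\left(n \right)} = \left(1 - 5\right) + 16 = -4 + 16 = 12$)
$Q{\left(D \right)} = 14$ ($Q{\left(D \right)} = -10 + 2 \cdot 12 = -10 + 24 = 14$)
$\left(Q{\left(0 \left(0 + 2\right) \right)} + x{\left(6 \right)}\right)^{2} = \left(14 + 6\right)^{2} = 20^{2} = 400$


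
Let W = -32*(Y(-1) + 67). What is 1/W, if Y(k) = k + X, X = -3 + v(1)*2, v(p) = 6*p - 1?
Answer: -1/2336 ≈ -0.00042808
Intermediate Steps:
v(p) = -1 + 6*p
X = 7 (X = -3 + (-1 + 6*1)*2 = -3 + (-1 + 6)*2 = -3 + 5*2 = -3 + 10 = 7)
Y(k) = 7 + k (Y(k) = k + 7 = 7 + k)
W = -2336 (W = -32*((7 - 1) + 67) = -32*(6 + 67) = -32*73 = -2336)
1/W = 1/(-2336) = -1/2336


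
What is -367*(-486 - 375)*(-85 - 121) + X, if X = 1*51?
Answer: -65093271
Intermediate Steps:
X = 51
-367*(-486 - 375)*(-85 - 121) + X = -367*(-486 - 375)*(-85 - 121) + 51 = -(-315987)*(-206) + 51 = -367*177366 + 51 = -65093322 + 51 = -65093271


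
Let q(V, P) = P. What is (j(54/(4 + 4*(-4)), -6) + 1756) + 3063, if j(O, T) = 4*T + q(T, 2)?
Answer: 4797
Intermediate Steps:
j(O, T) = 2 + 4*T (j(O, T) = 4*T + 2 = 2 + 4*T)
(j(54/(4 + 4*(-4)), -6) + 1756) + 3063 = ((2 + 4*(-6)) + 1756) + 3063 = ((2 - 24) + 1756) + 3063 = (-22 + 1756) + 3063 = 1734 + 3063 = 4797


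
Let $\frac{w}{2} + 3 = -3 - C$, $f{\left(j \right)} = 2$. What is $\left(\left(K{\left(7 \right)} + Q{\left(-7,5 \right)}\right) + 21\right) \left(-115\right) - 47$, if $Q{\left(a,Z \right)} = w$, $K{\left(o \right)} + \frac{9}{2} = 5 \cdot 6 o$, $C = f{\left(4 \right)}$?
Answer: $- \frac{48509}{2} \approx -24255.0$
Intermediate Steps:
$C = 2$
$K{\left(o \right)} = - \frac{9}{2} + 30 o$ ($K{\left(o \right)} = - \frac{9}{2} + 5 \cdot 6 o = - \frac{9}{2} + 30 o$)
$w = -16$ ($w = -6 + 2 \left(-3 - 2\right) = -6 + 2 \left(-5\right) = -6 - 10 = -16$)
$Q{\left(a,Z \right)} = -16$
$\left(\left(K{\left(7 \right)} + Q{\left(-7,5 \right)}\right) + 21\right) \left(-115\right) - 47 = \left(\left(\left(- \frac{9}{2} + 30 \cdot 7\right) - 16\right) + 21\right) \left(-115\right) - 47 = \left(\left(\left(- \frac{9}{2} + 210\right) - 16\right) + 21\right) \left(-115\right) - 47 = \left(\left(\frac{411}{2} - 16\right) + 21\right) \left(-115\right) - 47 = \left(\frac{379}{2} + 21\right) \left(-115\right) - 47 = \frac{421}{2} \left(-115\right) - 47 = - \frac{48415}{2} - 47 = - \frac{48509}{2}$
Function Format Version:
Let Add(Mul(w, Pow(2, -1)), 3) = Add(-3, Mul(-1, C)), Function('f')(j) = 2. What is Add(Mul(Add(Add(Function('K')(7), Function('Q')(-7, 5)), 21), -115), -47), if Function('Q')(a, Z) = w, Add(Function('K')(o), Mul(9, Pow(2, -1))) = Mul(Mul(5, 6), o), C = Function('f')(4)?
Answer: Rational(-48509, 2) ≈ -24255.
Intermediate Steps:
C = 2
Function('K')(o) = Add(Rational(-9, 2), Mul(30, o)) (Function('K')(o) = Add(Rational(-9, 2), Mul(Mul(5, 6), o)) = Add(Rational(-9, 2), Mul(30, o)))
w = -16 (w = Add(-6, Mul(2, Add(-3, Mul(-1, 2)))) = Add(-6, Mul(2, Add(-3, -2))) = Add(-6, Mul(2, -5)) = Add(-6, -10) = -16)
Function('Q')(a, Z) = -16
Add(Mul(Add(Add(Function('K')(7), Function('Q')(-7, 5)), 21), -115), -47) = Add(Mul(Add(Add(Add(Rational(-9, 2), Mul(30, 7)), -16), 21), -115), -47) = Add(Mul(Add(Add(Add(Rational(-9, 2), 210), -16), 21), -115), -47) = Add(Mul(Add(Add(Rational(411, 2), -16), 21), -115), -47) = Add(Mul(Add(Rational(379, 2), 21), -115), -47) = Add(Mul(Rational(421, 2), -115), -47) = Add(Rational(-48415, 2), -47) = Rational(-48509, 2)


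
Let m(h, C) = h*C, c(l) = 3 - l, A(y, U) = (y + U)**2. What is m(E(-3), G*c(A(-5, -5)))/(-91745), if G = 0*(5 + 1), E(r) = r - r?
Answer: 0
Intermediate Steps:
A(y, U) = (U + y)**2
E(r) = 0
G = 0 (G = 0*6 = 0)
m(h, C) = C*h
m(E(-3), G*c(A(-5, -5)))/(-91745) = ((0*(3 - (-5 - 5)**2))*0)/(-91745) = ((0*(3 - 1*(-10)**2))*0)*(-1/91745) = ((0*(3 - 1*100))*0)*(-1/91745) = ((0*(3 - 100))*0)*(-1/91745) = ((0*(-97))*0)*(-1/91745) = (0*0)*(-1/91745) = 0*(-1/91745) = 0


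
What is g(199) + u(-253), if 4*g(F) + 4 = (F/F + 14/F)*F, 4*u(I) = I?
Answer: -11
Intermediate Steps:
u(I) = I/4
g(F) = -1 + F*(1 + 14/F)/4 (g(F) = -1 + ((F/F + 14/F)*F)/4 = -1 + ((1 + 14/F)*F)/4 = -1 + (F*(1 + 14/F))/4 = -1 + F*(1 + 14/F)/4)
g(199) + u(-253) = (5/2 + (1/4)*199) + (1/4)*(-253) = (5/2 + 199/4) - 253/4 = 209/4 - 253/4 = -11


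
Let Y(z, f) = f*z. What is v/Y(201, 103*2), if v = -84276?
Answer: -14046/6901 ≈ -2.0354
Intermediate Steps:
v/Y(201, 103*2) = -84276/((103*2)*201) = -84276/(206*201) = -84276/41406 = -84276*1/41406 = -14046/6901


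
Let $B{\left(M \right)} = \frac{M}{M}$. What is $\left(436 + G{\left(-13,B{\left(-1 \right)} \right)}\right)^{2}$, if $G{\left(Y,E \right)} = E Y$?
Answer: $178929$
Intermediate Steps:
$B{\left(M \right)} = 1$
$\left(436 + G{\left(-13,B{\left(-1 \right)} \right)}\right)^{2} = \left(436 + 1 \left(-13\right)\right)^{2} = \left(436 - 13\right)^{2} = 423^{2} = 178929$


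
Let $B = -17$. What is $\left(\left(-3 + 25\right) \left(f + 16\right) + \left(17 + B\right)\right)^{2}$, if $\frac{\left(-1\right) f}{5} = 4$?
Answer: $7744$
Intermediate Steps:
$f = -20$ ($f = \left(-5\right) 4 = -20$)
$\left(\left(-3 + 25\right) \left(f + 16\right) + \left(17 + B\right)\right)^{2} = \left(\left(-3 + 25\right) \left(-20 + 16\right) + \left(17 - 17\right)\right)^{2} = \left(22 \left(-4\right) + 0\right)^{2} = \left(-88 + 0\right)^{2} = \left(-88\right)^{2} = 7744$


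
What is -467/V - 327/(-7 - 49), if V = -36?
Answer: 9481/504 ≈ 18.811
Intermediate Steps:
-467/V - 327/(-7 - 49) = -467/(-36) - 327/(-7 - 49) = -467*(-1/36) - 327/(-56) = 467/36 - 327*(-1/56) = 467/36 + 327/56 = 9481/504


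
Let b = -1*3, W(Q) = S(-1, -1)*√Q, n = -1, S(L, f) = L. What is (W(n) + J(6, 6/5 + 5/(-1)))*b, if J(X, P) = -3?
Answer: 9 + 3*I ≈ 9.0 + 3.0*I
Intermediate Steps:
W(Q) = -√Q
b = -3
(W(n) + J(6, 6/5 + 5/(-1)))*b = (-√(-1) - 3)*(-3) = (-I - 3)*(-3) = (-3 - I)*(-3) = 9 + 3*I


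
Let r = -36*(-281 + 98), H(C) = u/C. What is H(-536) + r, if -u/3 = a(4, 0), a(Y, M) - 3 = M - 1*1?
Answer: 1765587/268 ≈ 6588.0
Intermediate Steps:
a(Y, M) = 2 + M (a(Y, M) = 3 + (M - 1*1) = 3 + (M - 1) = 3 + (-1 + M) = 2 + M)
u = -6 (u = -3*(2 + 0) = -3*2 = -6)
H(C) = -6/C
r = 6588 (r = -36*(-183) = 6588)
H(-536) + r = -6/(-536) + 6588 = -6*(-1/536) + 6588 = 3/268 + 6588 = 1765587/268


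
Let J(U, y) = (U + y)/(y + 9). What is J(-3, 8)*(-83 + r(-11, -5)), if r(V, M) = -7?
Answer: -450/17 ≈ -26.471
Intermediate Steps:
J(U, y) = (U + y)/(9 + y)
J(-3, 8)*(-83 + r(-11, -5)) = ((-3 + 8)/(9 + 8))*(-83 - 7) = (5/17)*(-90) = -450/17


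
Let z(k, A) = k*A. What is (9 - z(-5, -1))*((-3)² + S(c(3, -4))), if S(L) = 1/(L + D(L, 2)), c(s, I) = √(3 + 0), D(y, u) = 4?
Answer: 484/13 - 4*√3/13 ≈ 36.698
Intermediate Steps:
c(s, I) = √3
z(k, A) = A*k
S(L) = 1/(4 + L) (S(L) = 1/(L + 4) = 1/(4 + L))
(9 - z(-5, -1))*((-3)² + S(c(3, -4))) = (9 - (-1)*(-5))*((-3)² + 1/(4 + √3)) = (9 - 1*5)*(9 + 1/(4 + √3)) = (9 - 5)*(9 + 1/(4 + √3)) = 4*(9 + 1/(4 + √3)) = 36 + 4/(4 + √3)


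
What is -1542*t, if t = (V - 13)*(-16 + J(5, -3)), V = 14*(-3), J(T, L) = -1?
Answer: -1441770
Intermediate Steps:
V = -42
t = 935 (t = (-42 - 13)*(-16 - 1) = -55*(-17) = 935)
-1542*t = -1542*935 = -1441770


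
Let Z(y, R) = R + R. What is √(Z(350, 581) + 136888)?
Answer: 5*√5522 ≈ 371.55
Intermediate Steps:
Z(y, R) = 2*R
√(Z(350, 581) + 136888) = √(2*581 + 136888) = √(1162 + 136888) = √138050 = 5*√5522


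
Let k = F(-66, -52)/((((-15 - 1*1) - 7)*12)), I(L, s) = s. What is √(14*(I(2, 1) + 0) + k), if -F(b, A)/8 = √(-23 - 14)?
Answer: √(66654 + 138*I*√37)/69 ≈ 3.7417 + 0.02356*I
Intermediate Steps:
F(b, A) = -8*I*√37 (F(b, A) = -8*√(-23 - 14) = -8*I*√37)
k = 2*I*√37/69 (k = (-8*I*√37)/((((-15 - 1*1) - 7)*12)) = (-8*I*√37)/((((-15 - 1) - 7)*12)) = (-8*I*√37)/(((-16 - 7)*12)) = (-8*I*√37)/((-23*12)) = -8*I*√37/(-276) = -8*I*√37*(-1/276) = 2*I*√37/69 ≈ 0.17631*I)
√(14*(I(2, 1) + 0) + k) = √(14*(1 + 0) + 2*I*√37/69) = √(14*1 + 2*I*√37/69) = √(14 + 2*I*√37/69)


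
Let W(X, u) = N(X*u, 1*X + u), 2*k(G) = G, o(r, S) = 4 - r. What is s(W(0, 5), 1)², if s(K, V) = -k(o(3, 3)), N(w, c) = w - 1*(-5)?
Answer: ¼ ≈ 0.25000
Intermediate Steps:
k(G) = G/2
N(w, c) = 5 + w (N(w, c) = w + 5 = 5 + w)
W(X, u) = 5 + X*u
s(K, V) = -½ (s(K, V) = -(4 - 1*3)/2 = -(4 - 3)/2 = -1/2 = -1*½ = -½)
s(W(0, 5), 1)² = (-½)² = ¼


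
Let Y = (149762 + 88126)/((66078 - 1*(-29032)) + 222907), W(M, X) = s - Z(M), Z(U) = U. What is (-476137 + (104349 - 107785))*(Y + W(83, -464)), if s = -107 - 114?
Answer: 6607096403920/45431 ≈ 1.4543e+8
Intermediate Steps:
s = -221
W(M, X) = -221 - M
Y = 33984/45431 (Y = 237888/((66078 + 29032) + 222907) = 237888/(95110 + 222907) = 237888/318017 = 237888*(1/318017) = 33984/45431 ≈ 0.74804)
(-476137 + (104349 - 107785))*(Y + W(83, -464)) = (-476137 + (104349 - 107785))*(33984/45431 + (-221 - 1*83)) = (-476137 - 3436)*(33984/45431 + (-221 - 83)) = -479573*(33984/45431 - 304) = -479573*(-13777040/45431) = 6607096403920/45431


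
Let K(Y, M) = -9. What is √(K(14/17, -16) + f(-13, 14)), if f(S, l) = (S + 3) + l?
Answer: I*√5 ≈ 2.2361*I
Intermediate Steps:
f(S, l) = 3 + S + l (f(S, l) = (3 + S) + l = 3 + S + l)
√(K(14/17, -16) + f(-13, 14)) = √(-9 + (3 - 13 + 14)) = √(-9 + 4) = √(-5) = I*√5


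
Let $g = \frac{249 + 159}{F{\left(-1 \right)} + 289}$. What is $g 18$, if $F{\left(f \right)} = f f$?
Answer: $\frac{3672}{145} \approx 25.324$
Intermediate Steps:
$F{\left(f \right)} = f^{2}$
$g = \frac{204}{145}$ ($g = \frac{249 + 159}{\left(-1\right)^{2} + 289} = \frac{408}{1 + 289} = \frac{408}{290} = 408 \cdot \frac{1}{290} = \frac{204}{145} \approx 1.4069$)
$g 18 = \frac{204}{145} \cdot 18 = \frac{3672}{145}$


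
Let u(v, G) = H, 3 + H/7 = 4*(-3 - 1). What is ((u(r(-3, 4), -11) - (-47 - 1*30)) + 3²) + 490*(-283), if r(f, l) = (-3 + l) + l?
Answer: -138717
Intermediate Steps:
H = -133 (H = -21 + 7*(4*(-3 - 1)) = -21 + 7*(4*(-4)) = -21 + 7*(-16) = -21 - 112 = -133)
r(f, l) = -3 + 2*l
u(v, G) = -133
((u(r(-3, 4), -11) - (-47 - 1*30)) + 3²) + 490*(-283) = ((-133 - (-47 - 1*30)) + 3²) + 490*(-283) = ((-133 - (-47 - 30)) + 9) - 138670 = ((-133 - 1*(-77)) + 9) - 138670 = ((-133 + 77) + 9) - 138670 = (-56 + 9) - 138670 = -47 - 138670 = -138717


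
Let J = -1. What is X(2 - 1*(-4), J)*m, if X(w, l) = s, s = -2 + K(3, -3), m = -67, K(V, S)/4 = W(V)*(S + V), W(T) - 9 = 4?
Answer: 134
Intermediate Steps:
W(T) = 13 (W(T) = 9 + 4 = 13)
K(V, S) = 52*S + 52*V (K(V, S) = 4*(13*(S + V)) = 4*(13*S + 13*V) = 52*S + 52*V)
s = -2 (s = -2 + (52*(-3) + 52*3) = -2 + (-156 + 156) = -2 + 0 = -2)
X(w, l) = -2
X(2 - 1*(-4), J)*m = -2*(-67) = 134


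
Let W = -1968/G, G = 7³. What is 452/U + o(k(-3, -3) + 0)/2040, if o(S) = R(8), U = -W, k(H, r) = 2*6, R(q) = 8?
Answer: 3294679/41820 ≈ 78.782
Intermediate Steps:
G = 343
k(H, r) = 12
W = -1968/343 ≈ -5.7376
U = 1968/343 (U = -1*(-1968/343) = 1968/343 ≈ 5.7376)
o(S) = 8
452/U + o(k(-3, -3) + 0)/2040 = 452/(1968/343) + 8/2040 = 452*(343/1968) + 8*(1/2040) = 38759/492 + 1/255 = 3294679/41820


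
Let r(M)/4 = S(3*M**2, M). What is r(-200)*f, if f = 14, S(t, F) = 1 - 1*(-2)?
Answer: 168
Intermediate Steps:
S(t, F) = 3 (S(t, F) = 1 + 2 = 3)
r(M) = 12 (r(M) = 4*3 = 12)
r(-200)*f = 12*14 = 168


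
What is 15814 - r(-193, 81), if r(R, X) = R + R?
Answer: 16200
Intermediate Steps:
r(R, X) = 2*R
15814 - r(-193, 81) = 15814 - 2*(-193) = 15814 - 1*(-386) = 15814 + 386 = 16200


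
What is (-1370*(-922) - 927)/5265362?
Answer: 1262213/5265362 ≈ 0.23972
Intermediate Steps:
(-1370*(-922) - 927)/5265362 = (1263140 - 927)*(1/5265362) = 1262213*(1/5265362) = 1262213/5265362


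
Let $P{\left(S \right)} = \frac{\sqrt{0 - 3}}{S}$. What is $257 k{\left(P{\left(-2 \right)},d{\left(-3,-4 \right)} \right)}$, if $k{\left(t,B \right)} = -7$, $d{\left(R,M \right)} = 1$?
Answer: $-1799$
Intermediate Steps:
$P{\left(S \right)} = \frac{i \sqrt{3}}{S}$ ($P{\left(S \right)} = \frac{\sqrt{-3}}{S} = \frac{i \sqrt{3}}{S}$)
$257 k{\left(P{\left(-2 \right)},d{\left(-3,-4 \right)} \right)} = 257 \left(-7\right) = -1799$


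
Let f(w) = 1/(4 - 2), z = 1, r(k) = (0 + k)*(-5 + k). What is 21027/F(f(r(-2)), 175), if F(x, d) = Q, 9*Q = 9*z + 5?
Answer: 189243/14 ≈ 13517.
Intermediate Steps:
r(k) = k*(-5 + k)
f(w) = ½ (f(w) = 1/2 = ½)
Q = 14/9 (Q = (9*1 + 5)/9 = (9 + 5)/9 = (⅑)*14 = 14/9 ≈ 1.5556)
F(x, d) = 14/9
21027/F(f(r(-2)), 175) = 21027/(14/9) = 21027*(9/14) = 189243/14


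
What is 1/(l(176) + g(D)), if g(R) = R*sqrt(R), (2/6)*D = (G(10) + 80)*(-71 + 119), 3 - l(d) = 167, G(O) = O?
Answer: 41/544195577276 + 29160*sqrt(10)/136048894319 ≈ 6.7786e-7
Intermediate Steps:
l(d) = -164 (l(d) = 3 - 1*167 = 3 - 167 = -164)
D = 12960 (D = 3*((10 + 80)*(-71 + 119)) = 3*(90*48) = 3*4320 = 12960)
g(R) = R**(3/2)
1/(l(176) + g(D)) = 1/(-164 + 12960**(3/2)) = 1/(-164 + 466560*sqrt(10))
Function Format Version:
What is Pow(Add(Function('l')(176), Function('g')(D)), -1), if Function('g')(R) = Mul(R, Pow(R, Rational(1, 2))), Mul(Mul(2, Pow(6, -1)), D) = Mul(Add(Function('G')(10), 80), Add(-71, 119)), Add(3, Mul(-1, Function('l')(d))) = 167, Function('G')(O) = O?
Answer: Add(Rational(41, 544195577276), Mul(Rational(29160, 136048894319), Pow(10, Rational(1, 2)))) ≈ 6.7786e-7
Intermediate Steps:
Function('l')(d) = -164 (Function('l')(d) = Add(3, Mul(-1, 167)) = Add(3, -167) = -164)
D = 12960 (D = Mul(3, Mul(Add(10, 80), Add(-71, 119))) = Mul(3, Mul(90, 48)) = Mul(3, 4320) = 12960)
Function('g')(R) = Pow(R, Rational(3, 2))
Pow(Add(Function('l')(176), Function('g')(D)), -1) = Pow(Add(-164, Pow(12960, Rational(3, 2))), -1) = Pow(Add(-164, Mul(466560, Pow(10, Rational(1, 2)))), -1)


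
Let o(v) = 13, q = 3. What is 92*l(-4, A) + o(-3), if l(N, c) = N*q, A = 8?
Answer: -1091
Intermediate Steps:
l(N, c) = 3*N (l(N, c) = N*3 = 3*N)
92*l(-4, A) + o(-3) = 92*(3*(-4)) + 13 = 92*(-12) + 13 = -1104 + 13 = -1091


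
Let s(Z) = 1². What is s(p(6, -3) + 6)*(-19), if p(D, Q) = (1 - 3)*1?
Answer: -19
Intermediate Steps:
p(D, Q) = -2 (p(D, Q) = -2*1 = -2)
s(Z) = 1
s(p(6, -3) + 6)*(-19) = 1*(-19) = -19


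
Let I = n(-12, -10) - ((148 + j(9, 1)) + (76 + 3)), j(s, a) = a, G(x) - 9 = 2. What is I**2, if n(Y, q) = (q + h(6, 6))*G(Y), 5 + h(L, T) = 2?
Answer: 137641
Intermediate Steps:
G(x) = 11 (G(x) = 9 + 2 = 11)
h(L, T) = -3 (h(L, T) = -5 + 2 = -3)
n(Y, q) = -33 + 11*q (n(Y, q) = (q - 3)*11 = (-3 + q)*11 = -33 + 11*q)
I = -371 (I = (-33 + 11*(-10)) - ((148 + 1) + (76 + 3)) = (-33 - 110) - (149 + 79) = -143 - 1*228 = -143 - 228 = -371)
I**2 = (-371)**2 = 137641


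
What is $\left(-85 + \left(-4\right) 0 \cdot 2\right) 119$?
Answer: $-10115$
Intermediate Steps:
$\left(-85 + \left(-4\right) 0 \cdot 2\right) 119 = \left(-85 + 0 \cdot 2\right) 119 = \left(-85 + 0\right) 119 = \left(-85\right) 119 = -10115$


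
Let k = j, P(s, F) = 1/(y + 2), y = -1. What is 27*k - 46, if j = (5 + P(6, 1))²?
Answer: 926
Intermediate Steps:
P(s, F) = 1 (P(s, F) = 1/(-1 + 2) = 1/1 = 1)
j = 36 (j = (5 + 1)² = 6² = 36)
k = 36
27*k - 46 = 27*36 - 46 = 972 - 46 = 926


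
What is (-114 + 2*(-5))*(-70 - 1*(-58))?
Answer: 1488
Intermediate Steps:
(-114 + 2*(-5))*(-70 - 1*(-58)) = (-114 - 10)*(-70 + 58) = -124*(-12) = 1488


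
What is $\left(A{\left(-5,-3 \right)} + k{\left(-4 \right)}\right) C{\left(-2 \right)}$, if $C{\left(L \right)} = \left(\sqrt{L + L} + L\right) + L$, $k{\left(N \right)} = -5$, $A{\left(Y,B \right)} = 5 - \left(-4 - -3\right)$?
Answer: $-4 + 2 i \approx -4.0 + 2.0 i$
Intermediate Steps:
$A{\left(Y,B \right)} = 6$ ($A{\left(Y,B \right)} = 5 - \left(-4 + 3\right) = 5 - -1 = 5 + 1 = 6$)
$C{\left(L \right)} = 2 L + \sqrt{2} \sqrt{L}$ ($C{\left(L \right)} = \left(\sqrt{2 L} + L\right) + L = \left(\sqrt{2} \sqrt{L} + L\right) + L = \left(L + \sqrt{2} \sqrt{L}\right) + L = 2 L + \sqrt{2} \sqrt{L}$)
$\left(A{\left(-5,-3 \right)} + k{\left(-4 \right)}\right) C{\left(-2 \right)} = \left(6 - 5\right) \left(2 \left(-2\right) + \sqrt{2} \sqrt{-2}\right) = 1 \left(-4 + \sqrt{2} i \sqrt{2}\right) = 1 \left(-4 + 2 i\right) = -4 + 2 i$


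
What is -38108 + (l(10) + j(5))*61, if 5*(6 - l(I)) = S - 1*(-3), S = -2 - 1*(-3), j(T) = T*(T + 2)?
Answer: -178279/5 ≈ -35656.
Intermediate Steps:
j(T) = T*(2 + T)
S = 1 (S = -2 + 3 = 1)
l(I) = 26/5 (l(I) = 6 - (1 - 1*(-3))/5 = 6 - (1 + 3)/5 = 6 - 1/5*4 = 6 - 4/5 = 26/5)
-38108 + (l(10) + j(5))*61 = -38108 + (26/5 + 5*(2 + 5))*61 = -38108 + (26/5 + 5*7)*61 = -38108 + (26/5 + 35)*61 = -38108 + (201/5)*61 = -38108 + 12261/5 = -178279/5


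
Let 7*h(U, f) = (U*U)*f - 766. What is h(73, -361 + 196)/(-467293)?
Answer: 880051/3271051 ≈ 0.26904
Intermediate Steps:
h(U, f) = -766/7 + f*U²/7 (h(U, f) = ((U*U)*f - 766)/7 = (U²*f - 766)/7 = (f*U² - 766)/7 = (-766 + f*U²)/7 = -766/7 + f*U²/7)
h(73, -361 + 196)/(-467293) = (-766/7 + (⅐)*(-361 + 196)*73²)/(-467293) = (-766/7 + (⅐)*(-165)*5329)*(-1/467293) = (-766/7 - 879285/7)*(-1/467293) = -880051/7*(-1/467293) = 880051/3271051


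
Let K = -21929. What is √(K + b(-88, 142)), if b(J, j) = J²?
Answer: I*√14185 ≈ 119.1*I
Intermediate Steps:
√(K + b(-88, 142)) = √(-21929 + (-88)²) = √(-21929 + 7744) = √(-14185) = I*√14185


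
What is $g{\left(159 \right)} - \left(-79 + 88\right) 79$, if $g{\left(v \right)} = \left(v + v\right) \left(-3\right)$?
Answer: $-1665$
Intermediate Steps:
$g{\left(v \right)} = - 6 v$ ($g{\left(v \right)} = 2 v \left(-3\right) = - 6 v$)
$g{\left(159 \right)} - \left(-79 + 88\right) 79 = \left(-6\right) 159 - \left(-79 + 88\right) 79 = -954 - 9 \cdot 79 = -954 - 711 = -1665$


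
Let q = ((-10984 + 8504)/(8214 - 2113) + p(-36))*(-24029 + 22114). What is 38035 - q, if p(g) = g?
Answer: -193300605/6101 ≈ -31683.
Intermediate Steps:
q = 425352140/6101 (q = ((-10984 + 8504)/(8214 - 2113) - 36)*(-24029 + 22114) = (-2480/6101 - 36)*(-1915) = -222116/6101*(-1915) = 425352140/6101 ≈ 69718.)
38035 - q = 38035 - 1*425352140/6101 = 38035 - 425352140/6101 = -193300605/6101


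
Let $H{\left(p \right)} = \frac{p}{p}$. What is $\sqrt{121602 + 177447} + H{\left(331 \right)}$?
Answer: $1 + \sqrt{299049} \approx 547.85$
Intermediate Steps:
$H{\left(p \right)} = 1$
$\sqrt{121602 + 177447} + H{\left(331 \right)} = \sqrt{121602 + 177447} + 1 = \sqrt{299049} + 1 = 1 + \sqrt{299049}$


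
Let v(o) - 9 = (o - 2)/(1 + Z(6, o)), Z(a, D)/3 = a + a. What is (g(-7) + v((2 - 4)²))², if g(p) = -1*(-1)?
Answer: 138384/1369 ≈ 101.08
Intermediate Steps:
g(p) = 1
Z(a, D) = 6*a (Z(a, D) = 3*(a + a) = 3*(2*a) = 6*a)
v(o) = 331/37 + o/37 (v(o) = 9 + (o - 2)/(1 + 6*6) = 9 + (-2 + o)/(1 + 36) = 9 + (-2 + o)/37 = 9 + (-2 + o)*(1/37) = 9 + (-2/37 + o/37) = 331/37 + o/37)
(g(-7) + v((2 - 4)²))² = (1 + (331/37 + (2 - 4)²/37))² = (1 + (331/37 + (1/37)*(-2)²))² = (1 + (331/37 + (1/37)*4))² = (1 + (331/37 + 4/37))² = (1 + 335/37)² = (372/37)² = 138384/1369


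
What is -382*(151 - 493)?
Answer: 130644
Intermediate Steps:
-382*(151 - 493) = -382*(-342) = 130644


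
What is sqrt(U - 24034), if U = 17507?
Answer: I*sqrt(6527) ≈ 80.79*I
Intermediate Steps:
sqrt(U - 24034) = sqrt(17507 - 24034) = sqrt(-6527) = I*sqrt(6527)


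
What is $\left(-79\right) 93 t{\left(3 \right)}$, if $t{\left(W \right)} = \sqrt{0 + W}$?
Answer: $- 7347 \sqrt{3} \approx -12725.0$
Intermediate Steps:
$t{\left(W \right)} = \sqrt{W}$
$\left(-79\right) 93 t{\left(3 \right)} = \left(-79\right) 93 \sqrt{3} = - 7347 \sqrt{3}$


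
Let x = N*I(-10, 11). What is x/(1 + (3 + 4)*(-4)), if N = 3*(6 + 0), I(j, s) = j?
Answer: 20/3 ≈ 6.6667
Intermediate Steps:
N = 18 (N = 3*6 = 18)
x = -180 (x = 18*(-10) = -180)
x/(1 + (3 + 4)*(-4)) = -180/(1 + (3 + 4)*(-4)) = -180/(1 + 7*(-4)) = -180/(1 - 28) = -180/(-27) = -180*(-1/27) = 20/3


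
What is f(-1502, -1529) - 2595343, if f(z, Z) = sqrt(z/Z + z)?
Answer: -2595343 + 4*I*sqrt(219321289)/1529 ≈ -2.5953e+6 + 38.743*I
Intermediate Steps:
f(z, Z) = sqrt(z + z/Z)
f(-1502, -1529) - 2595343 = sqrt(-1502 - 1502/(-1529)) - 2595343 = sqrt(-1502 - 1502*(-1/1529)) - 2595343 = sqrt(-1502 + 1502/1529) - 2595343 = sqrt(-2295056/1529) - 2595343 = 4*I*sqrt(219321289)/1529 - 2595343 = -2595343 + 4*I*sqrt(219321289)/1529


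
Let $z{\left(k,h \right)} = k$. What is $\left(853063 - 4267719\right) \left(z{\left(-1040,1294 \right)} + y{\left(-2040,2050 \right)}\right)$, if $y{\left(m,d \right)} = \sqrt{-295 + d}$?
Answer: $3551242240 - 10243968 \sqrt{195} \approx 3.4082 \cdot 10^{9}$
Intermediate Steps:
$\left(853063 - 4267719\right) \left(z{\left(-1040,1294 \right)} + y{\left(-2040,2050 \right)}\right) = \left(853063 - 4267719\right) \left(-1040 + \sqrt{-295 + 2050}\right) = - 3414656 \left(-1040 + \sqrt{1755}\right) = - 3414656 \left(-1040 + 3 \sqrt{195}\right) = 3551242240 - 10243968 \sqrt{195}$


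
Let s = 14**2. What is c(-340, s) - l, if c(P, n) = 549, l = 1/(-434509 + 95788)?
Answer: 185957830/338721 ≈ 549.00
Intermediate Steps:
l = -1/338721 (l = 1/(-338721) = -1/338721 ≈ -2.9523e-6)
s = 196
c(-340, s) - l = 549 - 1*(-1/338721) = 549 + 1/338721 = 185957830/338721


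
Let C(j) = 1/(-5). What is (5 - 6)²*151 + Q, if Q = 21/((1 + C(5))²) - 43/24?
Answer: 8737/48 ≈ 182.02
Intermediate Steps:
C(j) = -⅕
Q = 1489/48 (Q = 21/((1 - ⅕)²) - 43/24 = 21/((⅘)²) - 43*1/24 = 21/(16/25) - 43/24 = 21*(25/16) - 43/24 = 525/16 - 43/24 = 1489/48 ≈ 31.021)
(5 - 6)²*151 + Q = (5 - 6)²*151 + 1489/48 = (-1)²*151 + 1489/48 = 1*151 + 1489/48 = 151 + 1489/48 = 8737/48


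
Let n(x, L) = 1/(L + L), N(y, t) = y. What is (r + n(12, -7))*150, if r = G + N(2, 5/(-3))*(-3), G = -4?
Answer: -10575/7 ≈ -1510.7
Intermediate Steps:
r = -10 (r = -4 + 2*(-3) = -4 - 6 = -10)
n(x, L) = 1/(2*L)
(r + n(12, -7))*150 = (-10 + (1/2)/(-7))*150 = (-10 + (1/2)*(-1/7))*150 = (-10 - 1/14)*150 = -141/14*150 = -10575/7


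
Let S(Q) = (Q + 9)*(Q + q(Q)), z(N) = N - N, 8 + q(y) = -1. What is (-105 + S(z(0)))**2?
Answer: 34596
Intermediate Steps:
q(y) = -9 (q(y) = -8 - 1 = -9)
z(N) = 0
S(Q) = (-9 + Q)*(9 + Q) (S(Q) = (Q + 9)*(Q - 9) = (9 + Q)*(-9 + Q) = (-9 + Q)*(9 + Q))
(-105 + S(z(0)))**2 = (-105 + (-81 + 0**2))**2 = (-105 + (-81 + 0))**2 = (-105 - 81)**2 = (-186)**2 = 34596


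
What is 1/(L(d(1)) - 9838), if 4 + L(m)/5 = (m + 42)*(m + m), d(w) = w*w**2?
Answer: -1/9428 ≈ -0.00010607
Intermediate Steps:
d(w) = w**3
L(m) = -20 + 10*m*(42 + m) (L(m) = -20 + 5*((m + 42)*(m + m)) = -20 + 5*((42 + m)*(2*m)) = -20 + 5*(2*m*(42 + m)) = -20 + 10*m*(42 + m))
1/(L(d(1)) - 9838) = 1/((-20 + 10*(1**3)**2 + 420*1**3) - 9838) = 1/((-20 + 10*1**2 + 420*1) - 9838) = 1/((-20 + 10*1 + 420) - 9838) = 1/((-20 + 10 + 420) - 9838) = 1/(410 - 9838) = 1/(-9428) = -1/9428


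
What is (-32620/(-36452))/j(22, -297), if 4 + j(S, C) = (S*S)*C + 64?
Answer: -8155/1309428744 ≈ -6.2279e-6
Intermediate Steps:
j(S, C) = 60 + C*S² (j(S, C) = -4 + ((S*S)*C + 64) = -4 + (S²*C + 64) = -4 + (C*S² + 64) = -4 + (64 + C*S²) = 60 + C*S²)
(-32620/(-36452))/j(22, -297) = (-32620/(-36452))/(60 - 297*22²) = (-32620*(-1/36452))/(60 - 297*484) = 8155/(9113*(60 - 143748)) = (8155/9113)/(-143688) = (8155/9113)*(-1/143688) = -8155/1309428744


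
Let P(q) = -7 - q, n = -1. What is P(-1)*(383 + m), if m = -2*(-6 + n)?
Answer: -2382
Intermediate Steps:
m = 14 (m = -2*(-6 - 1) = -2*(-7) = 14)
P(-1)*(383 + m) = (-7 - 1*(-1))*(383 + 14) = (-7 + 1)*397 = -6*397 = -2382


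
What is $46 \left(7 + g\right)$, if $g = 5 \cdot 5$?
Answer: $1472$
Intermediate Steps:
$g = 25$
$46 \left(7 + g\right) = 46 \left(7 + 25\right) = 46 \cdot 32 = 1472$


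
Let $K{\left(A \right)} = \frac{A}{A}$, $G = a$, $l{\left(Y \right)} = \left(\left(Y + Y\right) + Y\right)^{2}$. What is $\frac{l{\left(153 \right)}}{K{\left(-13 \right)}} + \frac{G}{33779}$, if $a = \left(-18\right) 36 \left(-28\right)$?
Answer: $\frac{7116611643}{33779} \approx 2.1068 \cdot 10^{5}$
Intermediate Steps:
$l{\left(Y \right)} = 9 Y^{2}$ ($l{\left(Y \right)} = \left(2 Y + Y\right)^{2} = \left(3 Y\right)^{2} = 9 Y^{2}$)
$a = 18144$ ($a = \left(-648\right) \left(-28\right) = 18144$)
$G = 18144$
$K{\left(A \right)} = 1$
$\frac{l{\left(153 \right)}}{K{\left(-13 \right)}} + \frac{G}{33779} = \frac{9 \cdot 153^{2}}{1} + \frac{18144}{33779} = 9 \cdot 23409 \cdot 1 + 18144 \cdot \frac{1}{33779} = 210681 \cdot 1 + \frac{18144}{33779} = 210681 + \frac{18144}{33779} = \frac{7116611643}{33779}$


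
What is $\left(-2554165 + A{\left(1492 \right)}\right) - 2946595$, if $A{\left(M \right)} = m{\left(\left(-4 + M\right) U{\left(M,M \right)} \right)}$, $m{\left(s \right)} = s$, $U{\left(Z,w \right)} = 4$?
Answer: $-5494808$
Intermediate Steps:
$A{\left(M \right)} = -16 + 4 M$ ($A{\left(M \right)} = \left(-4 + M\right) 4 = -16 + 4 M$)
$\left(-2554165 + A{\left(1492 \right)}\right) - 2946595 = \left(-2554165 + \left(-16 + 4 \cdot 1492\right)\right) - 2946595 = \left(-2554165 + \left(-16 + 5968\right)\right) - 2946595 = \left(-2554165 + 5952\right) - 2946595 = -2548213 - 2946595 = -5494808$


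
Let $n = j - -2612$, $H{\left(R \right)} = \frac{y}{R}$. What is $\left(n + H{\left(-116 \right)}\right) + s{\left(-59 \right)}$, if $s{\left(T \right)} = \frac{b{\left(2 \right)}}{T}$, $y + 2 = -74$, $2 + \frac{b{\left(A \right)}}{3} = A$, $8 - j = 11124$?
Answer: $- \frac{246597}{29} \approx -8503.3$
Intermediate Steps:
$j = -11116$ ($j = 8 - 11124 = -11116$)
$b{\left(A \right)} = -6 + 3 A$
$y = -76$ ($y = -2 - 74 = -76$)
$H{\left(R \right)} = - \frac{76}{R}$
$s{\left(T \right)} = 0$ ($s{\left(T \right)} = \frac{-6 + 3 \cdot 2}{T} = \frac{-6 + 6}{T} = \frac{0}{T} = 0$)
$n = -8504$ ($n = -11116 - -2612 = -11116 + 2612 = -8504$)
$\left(n + H{\left(-116 \right)}\right) + s{\left(-59 \right)} = \left(-8504 - \frac{76}{-116}\right) + 0 = \left(-8504 - - \frac{19}{29}\right) + 0 = \left(-8504 + \frac{19}{29}\right) + 0 = - \frac{246597}{29} + 0 = - \frac{246597}{29}$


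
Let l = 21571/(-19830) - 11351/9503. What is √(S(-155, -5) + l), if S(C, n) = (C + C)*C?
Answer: √1706238159115712736930/188444490 ≈ 219.20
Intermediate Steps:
l = -430079543/188444490 (l = 21571*(-1/19830) - 11351*1/9503 = -21571/19830 - 11351/9503 = -430079543/188444490 ≈ -2.2823)
S(C, n) = 2*C² (S(C, n) = (2*C)*C = 2*C²)
√(S(-155, -5) + l) = √(2*(-155)² - 430079543/188444490) = √(2*24025 - 430079543/188444490) = √(48050 - 430079543/188444490) = √(9054327664957/188444490) = √1706238159115712736930/188444490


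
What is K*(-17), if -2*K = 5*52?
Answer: 2210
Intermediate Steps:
K = -130 (K = -5*52/2 = -1/2*260 = -130)
K*(-17) = -130*(-17) = 2210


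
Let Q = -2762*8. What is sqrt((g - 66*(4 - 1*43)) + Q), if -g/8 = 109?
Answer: 3*I*sqrt(2266) ≈ 142.81*I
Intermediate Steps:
g = -872 (g = -8*109 = -872)
Q = -22096
sqrt((g - 66*(4 - 1*43)) + Q) = sqrt((-872 - 66*(4 - 1*43)) - 22096) = sqrt((-872 - 66*(4 - 43)) - 22096) = sqrt((-872 - 66*(-39)) - 22096) = sqrt((-872 + 2574) - 22096) = sqrt(1702 - 22096) = sqrt(-20394) = 3*I*sqrt(2266)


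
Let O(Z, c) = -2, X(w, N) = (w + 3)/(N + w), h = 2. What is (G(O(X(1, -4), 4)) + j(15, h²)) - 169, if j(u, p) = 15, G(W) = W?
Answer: -156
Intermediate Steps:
X(w, N) = (3 + w)/(N + w)
(G(O(X(1, -4), 4)) + j(15, h²)) - 169 = (-2 + 15) - 169 = 13 - 169 = -156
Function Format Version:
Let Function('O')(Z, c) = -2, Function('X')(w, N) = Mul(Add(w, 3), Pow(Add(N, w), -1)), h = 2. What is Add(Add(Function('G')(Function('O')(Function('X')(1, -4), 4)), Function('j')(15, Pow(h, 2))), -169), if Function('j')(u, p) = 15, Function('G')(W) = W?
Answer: -156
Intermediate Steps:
Function('X')(w, N) = Mul(Pow(Add(N, w), -1), Add(3, w)) (Function('X')(w, N) = Mul(Add(3, w), Pow(Add(N, w), -1)) = Mul(Pow(Add(N, w), -1), Add(3, w)))
Add(Add(Function('G')(Function('O')(Function('X')(1, -4), 4)), Function('j')(15, Pow(h, 2))), -169) = Add(Add(-2, 15), -169) = Add(13, -169) = -156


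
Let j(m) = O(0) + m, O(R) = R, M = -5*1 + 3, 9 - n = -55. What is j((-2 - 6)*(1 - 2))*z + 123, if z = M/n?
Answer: 491/4 ≈ 122.75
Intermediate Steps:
n = 64 (n = 9 - 1*(-55) = 9 + 55 = 64)
M = -2 (M = -5 + 3 = -2)
j(m) = m (j(m) = 0 + m = m)
z = -1/32 (z = -2/64 = -2*1/64 = -1/32 ≈ -0.031250)
j((-2 - 6)*(1 - 2))*z + 123 = ((-2 - 6)*(1 - 2))*(-1/32) + 123 = -8*(-1)*(-1/32) + 123 = 8*(-1/32) + 123 = -1/4 + 123 = 491/4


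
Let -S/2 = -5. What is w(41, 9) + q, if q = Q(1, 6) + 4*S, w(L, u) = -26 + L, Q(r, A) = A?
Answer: 61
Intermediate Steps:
S = 10 (S = -2*(-5) = 10)
q = 46 (q = 6 + 4*10 = 6 + 40 = 46)
w(41, 9) + q = (-26 + 41) + 46 = 15 + 46 = 61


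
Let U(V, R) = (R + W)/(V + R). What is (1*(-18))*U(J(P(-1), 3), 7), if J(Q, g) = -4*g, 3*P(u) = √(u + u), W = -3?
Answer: 72/5 ≈ 14.400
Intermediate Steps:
P(u) = √2*√u/3 (P(u) = √(u + u)/3 = √(2*u)/3 = (√2*√u)/3 = √2*√u/3)
U(V, R) = (-3 + R)/(R + V) (U(V, R) = (R - 3)/(V + R) = (-3 + R)/(R + V))
(1*(-18))*U(J(P(-1), 3), 7) = (1*(-18))*((-3 + 7)/(7 - 4*3)) = -18*4/(7 - 12) = -18*4/(-5) = -(-18)*4/5 = -18*(-⅘) = 72/5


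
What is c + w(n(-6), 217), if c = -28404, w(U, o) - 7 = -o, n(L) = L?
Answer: -28614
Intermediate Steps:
w(U, o) = 7 - o
c + w(n(-6), 217) = -28404 + (7 - 1*217) = -28404 + (7 - 217) = -28404 - 210 = -28614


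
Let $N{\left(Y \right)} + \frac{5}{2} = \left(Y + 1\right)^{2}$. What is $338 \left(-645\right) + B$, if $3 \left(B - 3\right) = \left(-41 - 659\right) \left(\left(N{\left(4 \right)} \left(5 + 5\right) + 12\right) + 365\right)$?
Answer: $- \frac{1075421}{3} \approx -3.5847 \cdot 10^{5}$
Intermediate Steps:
$N{\left(Y \right)} = - \frac{5}{2} + \left(1 + Y\right)^{2}$ ($N{\left(Y \right)} = - \frac{5}{2} + \left(Y + 1\right)^{2} = - \frac{5}{2} + \left(1 + Y\right)^{2}$)
$B = - \frac{421391}{3}$ ($B = 3 + \frac{\left(-41 - 659\right) \left(\left(\left(- \frac{5}{2} + \left(1 + 4\right)^{2}\right) \left(5 + 5\right) + 12\right) + 365\right)}{3} = 3 + \frac{\left(-700\right) \left(\left(\left(- \frac{5}{2} + 5^{2}\right) 10 + 12\right) + 365\right)}{3} = 3 + \frac{\left(-700\right) \left(\left(\left(- \frac{5}{2} + 25\right) 10 + 12\right) + 365\right)}{3} = 3 + \frac{\left(-700\right) \left(\left(\frac{45}{2} \cdot 10 + 12\right) + 365\right)}{3} = 3 + \frac{\left(-700\right) \left(\left(225 + 12\right) + 365\right)}{3} = 3 + \frac{\left(-700\right) \left(237 + 365\right)}{3} = 3 + \frac{\left(-700\right) 602}{3} = 3 + \frac{1}{3} \left(-421400\right) = 3 - \frac{421400}{3} = - \frac{421391}{3} \approx -1.4046 \cdot 10^{5}$)
$338 \left(-645\right) + B = 338 \left(-645\right) - \frac{421391}{3} = -218010 - \frac{421391}{3} = - \frac{1075421}{3}$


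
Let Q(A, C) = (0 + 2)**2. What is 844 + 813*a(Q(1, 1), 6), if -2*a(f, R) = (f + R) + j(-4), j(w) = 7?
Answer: -12133/2 ≈ -6066.5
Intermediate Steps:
Q(A, C) = 4 (Q(A, C) = 2**2 = 4)
a(f, R) = -7/2 - R/2 - f/2 (a(f, R) = -((f + R) + 7)/2 = -((R + f) + 7)/2 = -(7 + R + f)/2 = -7/2 - R/2 - f/2)
844 + 813*a(Q(1, 1), 6) = 844 + 813*(-7/2 - 1/2*6 - 1/2*4) = 844 + 813*(-7/2 - 3 - 2) = 844 + 813*(-17/2) = 844 - 13821/2 = -12133/2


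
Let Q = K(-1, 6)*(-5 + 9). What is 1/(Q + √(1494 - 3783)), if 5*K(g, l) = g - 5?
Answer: -40/19267 - 25*I*√2289/57801 ≈ -0.0020761 - 0.020693*I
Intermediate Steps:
K(g, l) = -1 + g/5 (K(g, l) = (g - 5)/5 = (-5 + g)/5 = -1 + g/5)
Q = -24/5 (Q = (-1 + (⅕)*(-1))*(-5 + 9) = (-1 - ⅕)*4 = -6/5*4 = -24/5 ≈ -4.8000)
1/(Q + √(1494 - 3783)) = 1/(-24/5 + √(1494 - 3783)) = 1/(-24/5 + √(-2289)) = 1/(-24/5 + I*√2289)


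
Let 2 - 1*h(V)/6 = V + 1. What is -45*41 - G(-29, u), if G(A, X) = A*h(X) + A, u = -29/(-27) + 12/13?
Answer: -232772/117 ≈ -1989.5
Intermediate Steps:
u = 701/351 (u = -29*(-1/27) + 12*(1/13) = 29/27 + 12/13 = 701/351 ≈ 1.9972)
h(V) = 6 - 6*V (h(V) = 12 - 6*(V + 1) = 12 - 6*(1 + V) = 12 + (-6 - 6*V) = 6 - 6*V)
G(A, X) = A + A*(6 - 6*X) (G(A, X) = A*(6 - 6*X) + A = A + A*(6 - 6*X))
-45*41 - G(-29, u) = -45*41 - (-29)*(7 - 6*701/351) = -1845 - (-29)*(7 - 1402/117) = -1845 - (-29)*(-583)/117 = -1845 - 1*16907/117 = -1845 - 16907/117 = -232772/117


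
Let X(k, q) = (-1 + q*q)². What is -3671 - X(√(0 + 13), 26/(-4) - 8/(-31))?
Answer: -75538035081/14776336 ≈ -5112.1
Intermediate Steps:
X(k, q) = (-1 + q²)²
-3671 - X(√(0 + 13), 26/(-4) - 8/(-31)) = -3671 - (-1 + (26/(-4) - 8/(-31))²)² = -3671 - (-1 + (26*(-¼) - 8*(-1/31))²)² = -3671 - (-1 + (-13/2 + 8/31)²)² = -3671 - (-1 + (-387/62)²)² = -3671 - (-1 + 149769/3844)² = -3671 - (145925/3844)² = -3671 - 1*21294105625/14776336 = -3671 - 21294105625/14776336 = -75538035081/14776336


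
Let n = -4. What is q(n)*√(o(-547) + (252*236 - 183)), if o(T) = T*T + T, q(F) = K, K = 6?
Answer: 6*√357951 ≈ 3589.7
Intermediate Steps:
q(F) = 6
o(T) = T + T² (o(T) = T² + T = T + T²)
q(n)*√(o(-547) + (252*236 - 183)) = 6*√(-547*(1 - 547) + (252*236 - 183)) = 6*√(-547*(-546) + (59472 - 183)) = 6*√(298662 + 59289) = 6*√357951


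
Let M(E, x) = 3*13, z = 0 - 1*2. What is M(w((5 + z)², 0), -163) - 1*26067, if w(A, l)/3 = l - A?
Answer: -26028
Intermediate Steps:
z = -2 (z = 0 - 2 = -2)
w(A, l) = -3*A + 3*l (w(A, l) = 3*(l - A) = -3*A + 3*l)
M(E, x) = 39
M(w((5 + z)², 0), -163) - 1*26067 = 39 - 1*26067 = 39 - 26067 = -26028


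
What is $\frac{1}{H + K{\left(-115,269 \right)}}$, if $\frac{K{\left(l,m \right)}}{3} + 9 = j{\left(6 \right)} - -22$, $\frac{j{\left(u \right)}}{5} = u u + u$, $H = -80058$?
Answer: $- \frac{1}{79389} \approx -1.2596 \cdot 10^{-5}$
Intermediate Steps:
$j{\left(u \right)} = 5 u + 5 u^{2}$ ($j{\left(u \right)} = 5 \left(u u + u\right) = 5 \left(u^{2} + u\right) = 5 \left(u + u^{2}\right) = 5 u + 5 u^{2}$)
$K{\left(l,m \right)} = 669$ ($K{\left(l,m \right)} = -27 + 3 \left(5 \cdot 6 \left(1 + 6\right) - -22\right) = -27 + 3 \left(5 \cdot 6 \cdot 7 + 22\right) = -27 + 3 \left(210 + 22\right) = -27 + 3 \cdot 232 = -27 + 696 = 669$)
$\frac{1}{H + K{\left(-115,269 \right)}} = \frac{1}{-80058 + 669} = \frac{1}{-79389} = - \frac{1}{79389}$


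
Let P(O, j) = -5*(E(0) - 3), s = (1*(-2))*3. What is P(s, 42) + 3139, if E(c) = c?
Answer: 3154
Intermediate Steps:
s = -6 (s = -2*3 = -6)
P(O, j) = 15 (P(O, j) = -5*(0 - 3) = -5*(-3) = 15)
P(s, 42) + 3139 = 15 + 3139 = 3154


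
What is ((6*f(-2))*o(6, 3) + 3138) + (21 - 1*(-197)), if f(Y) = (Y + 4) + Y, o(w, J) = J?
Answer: 3356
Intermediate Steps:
f(Y) = 4 + 2*Y (f(Y) = (4 + Y) + Y = 4 + 2*Y)
((6*f(-2))*o(6, 3) + 3138) + (21 - 1*(-197)) = ((6*(4 + 2*(-2)))*3 + 3138) + (21 - 1*(-197)) = ((6*(4 - 4))*3 + 3138) + (21 + 197) = ((6*0)*3 + 3138) + 218 = (0*3 + 3138) + 218 = (0 + 3138) + 218 = 3138 + 218 = 3356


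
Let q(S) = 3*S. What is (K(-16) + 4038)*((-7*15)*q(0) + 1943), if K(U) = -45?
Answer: 7758399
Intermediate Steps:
(K(-16) + 4038)*((-7*15)*q(0) + 1943) = (-45 + 4038)*((-7*15)*(3*0) + 1943) = 3993*(-105*0 + 1943) = 3993*(0 + 1943) = 3993*1943 = 7758399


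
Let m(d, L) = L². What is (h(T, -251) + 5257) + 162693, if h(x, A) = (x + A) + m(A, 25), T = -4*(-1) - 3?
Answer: 168325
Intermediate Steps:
T = 1 (T = 4 - 3 = 1)
h(x, A) = 625 + A + x (h(x, A) = (x + A) + 25² = (A + x) + 625 = 625 + A + x)
(h(T, -251) + 5257) + 162693 = ((625 - 251 + 1) + 5257) + 162693 = (375 + 5257) + 162693 = 5632 + 162693 = 168325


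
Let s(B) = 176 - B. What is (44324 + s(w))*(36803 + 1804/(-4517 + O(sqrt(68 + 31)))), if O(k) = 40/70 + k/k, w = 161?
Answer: 29372229049/18 ≈ 1.6318e+9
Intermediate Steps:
O(k) = 11/7 (O(k) = 40*(1/70) + 1 = 4/7 + 1 = 11/7)
(44324 + s(w))*(36803 + 1804/(-4517 + O(sqrt(68 + 31)))) = (44324 + (176 - 1*161))*(36803 + 1804/(-4517 + 11/7)) = (44324 + (176 - 161))*(36803 + 1804/(-31608/7)) = (44324 + 15)*(36803 + 1804*(-7/31608)) = 44339*(36803 - 3157/7902) = 44339*(290814149/7902) = 29372229049/18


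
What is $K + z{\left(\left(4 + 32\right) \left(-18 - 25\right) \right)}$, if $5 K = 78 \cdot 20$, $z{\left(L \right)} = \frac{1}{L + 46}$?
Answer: $\frac{468623}{1502} \approx 312.0$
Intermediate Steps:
$z{\left(L \right)} = \frac{1}{46 + L}$
$K = 312$ ($K = \frac{78 \cdot 20}{5} = \frac{1}{5} \cdot 1560 = 312$)
$K + z{\left(\left(4 + 32\right) \left(-18 - 25\right) \right)} = 312 + \frac{1}{46 + \left(4 + 32\right) \left(-18 - 25\right)} = 312 + \frac{1}{46 + 36 \left(-43\right)} = 312 + \frac{1}{46 - 1548} = 312 + \frac{1}{-1502} = 312 - \frac{1}{1502} = \frac{468623}{1502}$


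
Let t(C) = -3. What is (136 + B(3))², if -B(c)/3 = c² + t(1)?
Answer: 13924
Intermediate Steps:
B(c) = 9 - 3*c² (B(c) = -3*(c² - 3) = -3*(-3 + c²) = 9 - 3*c²)
(136 + B(3))² = (136 + (9 - 3*3²))² = (136 + (9 - 3*9))² = (136 + (9 - 27))² = (136 - 18)² = 118² = 13924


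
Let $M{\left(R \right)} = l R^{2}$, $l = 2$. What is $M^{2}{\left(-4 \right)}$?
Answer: $1024$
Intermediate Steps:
$M{\left(R \right)} = 2 R^{2}$
$M^{2}{\left(-4 \right)} = \left(2 \left(-4\right)^{2}\right)^{2} = \left(2 \cdot 16\right)^{2} = 32^{2} = 1024$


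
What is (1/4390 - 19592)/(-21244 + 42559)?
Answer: -86008879/93572850 ≈ -0.91916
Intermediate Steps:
(1/4390 - 19592)/(-21244 + 42559) = (1/4390 - 19592)/21315 = -86008879/4390*1/21315 = -86008879/93572850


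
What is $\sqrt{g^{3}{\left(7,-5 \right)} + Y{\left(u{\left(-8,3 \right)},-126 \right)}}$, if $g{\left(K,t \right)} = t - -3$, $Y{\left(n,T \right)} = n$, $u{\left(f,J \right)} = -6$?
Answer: $i \sqrt{14} \approx 3.7417 i$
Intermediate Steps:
$g{\left(K,t \right)} = 3 + t$ ($g{\left(K,t \right)} = t + 3 = 3 + t$)
$\sqrt{g^{3}{\left(7,-5 \right)} + Y{\left(u{\left(-8,3 \right)},-126 \right)}} = \sqrt{\left(3 - 5\right)^{3} - 6} = \sqrt{\left(-2\right)^{3} - 6} = \sqrt{-8 - 6} = \sqrt{-14} = i \sqrt{14}$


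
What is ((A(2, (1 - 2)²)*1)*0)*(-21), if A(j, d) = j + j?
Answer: 0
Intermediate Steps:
A(j, d) = 2*j
((A(2, (1 - 2)²)*1)*0)*(-21) = (((2*2)*1)*0)*(-21) = ((4*1)*0)*(-21) = (4*0)*(-21) = 0*(-21) = 0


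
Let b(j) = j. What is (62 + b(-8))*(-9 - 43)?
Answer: -2808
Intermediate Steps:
(62 + b(-8))*(-9 - 43) = (62 - 8)*(-9 - 43) = 54*(-52) = -2808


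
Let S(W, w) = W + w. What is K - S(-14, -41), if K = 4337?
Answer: 4392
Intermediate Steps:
K - S(-14, -41) = 4337 - (-14 - 41) = 4337 - 1*(-55) = 4337 + 55 = 4392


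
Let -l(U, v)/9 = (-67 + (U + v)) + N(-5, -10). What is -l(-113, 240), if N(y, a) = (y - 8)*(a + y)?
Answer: 2295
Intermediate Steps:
N(y, a) = (-8 + y)*(a + y)
l(U, v) = -1152 - 9*U - 9*v (l(U, v) = -9*((-67 + (U + v)) + ((-5)² - 8*(-10) - 8*(-5) - 10*(-5))) = -9*((-67 + U + v) + (25 + 80 + 40 + 50)) = -9*((-67 + U + v) + 195) = -9*(128 + U + v) = -1152 - 9*U - 9*v)
-l(-113, 240) = -(-1152 - 9*(-113) - 9*240) = -(-1152 + 1017 - 2160) = -1*(-2295) = 2295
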